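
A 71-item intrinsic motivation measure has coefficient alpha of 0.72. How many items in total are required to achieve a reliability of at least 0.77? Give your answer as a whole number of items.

Rearranging the Spearman-Brown formula for n,
n = r_target (1 − r_old) / [ r_old (1 − r_target) ]
n = 0.77 × (1 − 0.72) / [ 0.72 × (1 − 0.77) ]
n = 0.2156 / 0.1656 ≈ 1.3019
So the test needs 1.3019 × 71 ≈ 92.43 items; rounding up, 93.

93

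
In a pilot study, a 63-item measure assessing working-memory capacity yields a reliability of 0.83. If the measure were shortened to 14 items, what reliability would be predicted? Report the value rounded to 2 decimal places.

0.52

Length ratio n = 14/63 = 0.2222
r_new = 0.2222·0.83 / [1 + (0.2222 − 1)·0.83]
     = 0.1844 / 0.3544 = 0.5203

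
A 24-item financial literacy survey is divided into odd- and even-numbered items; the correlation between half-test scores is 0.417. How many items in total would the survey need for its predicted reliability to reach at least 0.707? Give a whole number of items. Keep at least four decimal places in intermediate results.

41

r_full = 2(0.417)/(1 + 0.417) = 0.5886
n = r_tgt(1 − r_full) / [r_full(1 − r_tgt)] = 0.707 × 0.4114 / (0.5886 × 0.293) ≈ 1.6865
Required items = 1.6865 × 24 = 40.48, so 41 items.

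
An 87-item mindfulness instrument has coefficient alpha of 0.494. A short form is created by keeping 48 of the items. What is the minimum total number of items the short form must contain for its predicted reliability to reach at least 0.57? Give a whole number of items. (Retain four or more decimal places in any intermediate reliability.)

119

Short-form reliability: n = 48/87 = 0.5517; r_48 = n·r/(1+(n−1)r) ≈ 0.3501
Then solve for n' with r_old = 0.3501, r_target = 0.57: n' = 0.57(1 − 0.3501)/[0.3501(1 − 0.57)] = 2.4607
Items = 2.4607 × 48 ≈ 118.11 → 119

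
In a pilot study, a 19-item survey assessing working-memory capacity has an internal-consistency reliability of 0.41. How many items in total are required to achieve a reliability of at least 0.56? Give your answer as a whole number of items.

35

n = [0.56 × 0.59] / [0.41 × 0.44]
  = 0.3304 / 0.1804 = 1.8315
So the test needs 1.8315 × 19 ≈ 34.80 items; rounding up, 35.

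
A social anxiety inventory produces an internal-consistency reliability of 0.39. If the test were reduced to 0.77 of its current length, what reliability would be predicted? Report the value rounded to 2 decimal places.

0.33

By Spearman-Brown, r_new = n r / (1 + (n − 1) r).
r_new = (0.77 × 0.39) / (1 + (0.77 − 1) × 0.39)
r_new = 0.3003 / 0.9103 ≈ 0.3299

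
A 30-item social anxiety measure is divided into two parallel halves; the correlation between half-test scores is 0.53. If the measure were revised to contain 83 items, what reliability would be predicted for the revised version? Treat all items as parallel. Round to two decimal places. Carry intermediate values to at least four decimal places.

0.86

First correct the split-half correlation to full-test reliability: r_full = 2 × 0.53 / (1 + 0.53) ≈ 0.6928
Length factor from 30 to 83 items: n = 83/30 = 2.7667
r_new = n·r_full / (1 + (n − 1)·r_full) = 1.9168 / 2.2240 ≈ 0.8619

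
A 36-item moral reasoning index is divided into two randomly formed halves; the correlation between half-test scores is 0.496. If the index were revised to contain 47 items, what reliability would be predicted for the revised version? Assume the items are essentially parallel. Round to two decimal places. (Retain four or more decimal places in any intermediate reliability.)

First correct the split-half correlation to full-test reliability: r_full = 2 × 0.496 / (1 + 0.496) ≈ 0.6631
Then adjust to 47 items: n = 47/36 = 1.3056
r_new = n·r_full / (1 + (n − 1)·r_full) = 0.8657 / 1.2026 ≈ 0.7199

0.72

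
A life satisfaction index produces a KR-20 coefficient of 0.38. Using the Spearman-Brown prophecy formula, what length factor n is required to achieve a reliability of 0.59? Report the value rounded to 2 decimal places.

Rearranging the Spearman-Brown formula for n,
n = r*(1 − r) / [ r (1 − r*) ]
n = 0.59(1 − 0.38) / [0.38(1 − 0.59)]
  = 0.3658 / 0.1558 = 2.3479

2.35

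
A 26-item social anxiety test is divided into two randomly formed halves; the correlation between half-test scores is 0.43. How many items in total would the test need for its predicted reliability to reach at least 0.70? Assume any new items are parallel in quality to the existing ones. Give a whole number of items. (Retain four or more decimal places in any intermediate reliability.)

r_full = 2(0.43)/(1 + 0.43) = 0.6014
n = r_tgt(1 − r_full) / [r_full(1 − r_tgt)] = 0.70 × 0.3986 / (0.6014 × 0.30) ≈ 1.5465
Items = 1.5465 × 26 ≈ 40.21 → 41

41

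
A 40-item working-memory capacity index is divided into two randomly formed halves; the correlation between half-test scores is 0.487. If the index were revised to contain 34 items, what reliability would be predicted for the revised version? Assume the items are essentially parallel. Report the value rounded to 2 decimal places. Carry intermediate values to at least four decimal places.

Full-test reliability from the split-half r: r_full = 2(0.487)/(1 + 0.487) = 0.6550
Length factor from 40 to 34 items: n = 34/40 = 0.8500
r_new = n·r_full / (1 + (n − 1)·r_full) = 0.5567 / 0.9017 ≈ 0.6174

0.62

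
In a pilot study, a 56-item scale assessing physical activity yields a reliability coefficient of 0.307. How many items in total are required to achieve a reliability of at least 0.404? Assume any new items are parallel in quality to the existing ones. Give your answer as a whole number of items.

Rearranging the Spearman-Brown formula for n,
n = r*(1 − r) / [ r (1 − r*) ]
n = [0.404 × 0.693] / [0.307 × 0.596]
n = 0.279972 / 0.182972 ≈ 1.5301
So the test needs 1.5301 × 56 ≈ 85.69 items; rounding up, 86.

86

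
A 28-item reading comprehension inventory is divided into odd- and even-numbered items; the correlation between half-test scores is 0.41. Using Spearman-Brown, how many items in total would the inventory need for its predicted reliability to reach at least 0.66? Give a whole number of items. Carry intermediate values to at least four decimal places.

40

r_full = 2(0.41)/(1 + 0.41) = 0.5816
n = r_tgt(1 − r_full) / [r_full(1 − r_tgt)] = 0.66 × 0.4184 / (0.5816 × 0.34) ≈ 1.3965
Required items = 1.3965 × 28 = 39.10, so 40 items.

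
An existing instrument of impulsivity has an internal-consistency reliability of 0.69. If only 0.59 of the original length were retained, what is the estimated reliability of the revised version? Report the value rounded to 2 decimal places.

0.57

r_new = (0.59 × 0.69) / (1 + (0.59 − 1) × 0.69)
r_new = 0.4071 / 0.7171 ≈ 0.5677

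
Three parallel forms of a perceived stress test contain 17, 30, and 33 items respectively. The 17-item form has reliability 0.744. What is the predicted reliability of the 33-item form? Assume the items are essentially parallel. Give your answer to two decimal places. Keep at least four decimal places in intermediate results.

The 30-item form is not needed; work directly from the 17-item form with n = 33/17 = 1.9412.
r_{33} = n·r / (1 + (n − 1)·r) = 1.4443 / 1.7003 ≈ 0.8494

0.85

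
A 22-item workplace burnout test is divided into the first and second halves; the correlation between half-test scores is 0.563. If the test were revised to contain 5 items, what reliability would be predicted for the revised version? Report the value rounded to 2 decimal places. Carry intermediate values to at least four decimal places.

Full-test reliability from the split-half r: r_full = 2(0.563)/(1 + 0.563) = 0.7204
Then adjust to 5 items: n = 5/22 = 0.2273
r_new = n·r_full / (1 + (n − 1)·r_full) = 0.1637 / 0.4433 ≈ 0.3693

0.37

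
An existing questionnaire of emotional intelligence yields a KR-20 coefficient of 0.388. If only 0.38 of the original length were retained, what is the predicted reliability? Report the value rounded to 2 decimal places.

By Spearman-Brown, r_new = n r / (1 + (n − 1) r).
r_new = 0.38·0.388 / [1 + (0.38 − 1)·0.388]
     = 0.1474 / 0.7594 = 0.1941

0.19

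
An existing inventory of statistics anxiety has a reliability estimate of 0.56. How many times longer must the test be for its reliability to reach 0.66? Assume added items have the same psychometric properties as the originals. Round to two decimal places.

1.53

Rearranging the Spearman-Brown formula for n,
n = r*(1 − r) / [ r (1 − r*) ]
n = [0.66 × 0.44] / [0.56 × 0.34]
n = 0.2904 / 0.1904 ≈ 1.5252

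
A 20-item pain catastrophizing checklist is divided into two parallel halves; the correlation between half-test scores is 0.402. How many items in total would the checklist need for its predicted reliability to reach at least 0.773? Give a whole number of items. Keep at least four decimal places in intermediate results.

Corrected full-test reliability: r_full = 2 × 0.402 / (1 + 0.402) ≈ 0.5735
Solve Spearman-Brown for n: n = 0.773(1 − 0.5735) / [0.5735(1 − 0.773)] = 2.5324
Items = 2.5324 × 20 ≈ 50.65 → 51

51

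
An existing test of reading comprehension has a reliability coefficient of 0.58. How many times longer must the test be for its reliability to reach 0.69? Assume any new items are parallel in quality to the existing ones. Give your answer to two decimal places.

1.61

n = 0.69(1 − 0.58) / [0.58(1 − 0.69)]
  = 0.2898 / 0.1798 = 1.6118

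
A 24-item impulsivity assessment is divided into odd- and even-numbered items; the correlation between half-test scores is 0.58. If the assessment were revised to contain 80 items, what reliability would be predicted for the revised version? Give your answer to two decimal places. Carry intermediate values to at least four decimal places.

0.90

First correct the split-half correlation to full-test reliability: r_full = 2 × 0.58 / (1 + 0.58) ≈ 0.7342
Then adjust to 80 items: n = 80/24 = 3.3333
r_new = n·r_full / (1 + (n − 1)·r_full) = 2.4473 / 2.7131 ≈ 0.9020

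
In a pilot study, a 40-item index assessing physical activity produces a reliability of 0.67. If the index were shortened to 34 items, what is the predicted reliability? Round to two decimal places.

0.63

n = 34/40 = 0.85
r_new = 0.85·0.67 / [1 + (0.85 − 1)·0.67]
     = 0.5695 / 0.8995 = 0.6331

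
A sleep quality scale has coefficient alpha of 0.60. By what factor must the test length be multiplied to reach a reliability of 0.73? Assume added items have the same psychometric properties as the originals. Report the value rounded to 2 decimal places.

n = [0.73 × 0.40] / [0.60 × 0.27]
n = 0.2920 / 0.1620 ≈ 1.8025

1.80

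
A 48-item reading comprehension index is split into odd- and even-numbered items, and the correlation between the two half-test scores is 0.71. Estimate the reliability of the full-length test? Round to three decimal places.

r_full = 2r_hh / (1 + r_hh) = 2 × 0.71 / (1 + 0.71)
       = 1.4200 / 1.7100 = 0.8304

0.830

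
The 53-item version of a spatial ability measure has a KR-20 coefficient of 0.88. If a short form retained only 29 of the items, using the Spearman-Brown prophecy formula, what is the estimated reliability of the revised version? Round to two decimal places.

The new length is 29/53 = 0.5472 times the old.
Apply the Spearman-Brown prophecy formula, r' = nr / [1 + (n − 1)r]:
r_new = 0.5472·0.88 / [1 + (0.5472 − 1)·0.88]
     = 0.4815 / 0.6015 = 0.8005

0.80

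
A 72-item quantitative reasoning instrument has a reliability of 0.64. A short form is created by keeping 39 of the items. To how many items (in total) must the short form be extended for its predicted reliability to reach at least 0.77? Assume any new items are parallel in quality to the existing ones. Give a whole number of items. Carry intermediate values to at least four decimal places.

Short-form reliability: n = 39/72 = 0.5417; r_39 = n·r/(1+(n−1)r) ≈ 0.4906
Then solve for n' with r_old = 0.4906, r_target = 0.77: n' = 0.77(1 − 0.4906)/[0.4906(1 − 0.77)] = 3.4761
Items = 3.4761 × 39 ≈ 135.57 → 136

136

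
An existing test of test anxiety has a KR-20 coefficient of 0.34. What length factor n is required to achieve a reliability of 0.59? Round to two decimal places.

2.79

n = 0.59(1 − 0.34) / [0.34(1 − 0.59)]
n = 0.3894 / 0.1394 ≈ 2.7934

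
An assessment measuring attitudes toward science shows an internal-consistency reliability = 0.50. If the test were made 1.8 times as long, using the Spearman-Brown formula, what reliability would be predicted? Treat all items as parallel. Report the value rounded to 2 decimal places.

0.64

Spearman-Brown: r_new = n·r / (1 + (n − 1)·r)
r_new = (1.8 × 0.50) / (1 + (1.8 − 1) × 0.50)
     = 0.9000 / 1.4000 = 0.6429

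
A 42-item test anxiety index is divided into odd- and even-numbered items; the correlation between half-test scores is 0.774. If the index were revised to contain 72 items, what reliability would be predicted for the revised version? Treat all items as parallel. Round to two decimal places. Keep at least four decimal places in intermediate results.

0.92

Full-test reliability from the split-half r: r_full = 2(0.774)/(1 + 0.774) = 0.8726
Then adjust to 72 items: n = 72/42 = 1.7143
r_new = n·r_full / (1 + (n − 1)·r_full) = 1.4959 / 1.6233 ≈ 0.9215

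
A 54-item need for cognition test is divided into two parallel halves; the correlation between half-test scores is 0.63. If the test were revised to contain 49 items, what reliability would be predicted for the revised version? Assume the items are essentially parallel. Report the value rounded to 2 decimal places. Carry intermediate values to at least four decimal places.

Spearman-Brown correction (n = 2): r_full = 2·0.63/(1 + 0.63) = 0.7730
Length factor from 54 to 49 items: n = 49/54 = 0.9074
r_new = n·r_full / (1 + (n − 1)·r_full) = 0.7014 / 0.9284 ≈ 0.7555

0.76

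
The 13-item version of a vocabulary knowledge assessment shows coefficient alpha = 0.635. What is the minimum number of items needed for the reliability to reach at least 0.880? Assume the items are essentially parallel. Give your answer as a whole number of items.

55

n = [0.880 × 0.365] / [0.635 × 0.120]
n = 0.321200 / 0.076200 ≈ 4.2152
4.2152 × 13 = 54.80 → 55 items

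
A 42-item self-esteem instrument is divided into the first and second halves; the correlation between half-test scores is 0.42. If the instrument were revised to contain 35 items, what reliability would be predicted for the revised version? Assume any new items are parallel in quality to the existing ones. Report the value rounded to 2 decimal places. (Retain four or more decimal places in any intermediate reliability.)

0.55

Spearman-Brown correction (n = 2): r_full = 2·0.42/(1 + 0.42) = 0.5915
Length factor from 42 to 35 items: n = 35/42 = 0.8333
r_new = n·r_full / (1 + (n − 1)·r_full) = 0.4929 / 0.9014 ≈ 0.5468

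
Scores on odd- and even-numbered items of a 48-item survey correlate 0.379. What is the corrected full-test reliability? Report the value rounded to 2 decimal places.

Apply the Spearman-Brown correction with n = 2:
r_full = 2r_hh / (1 + r_hh) = 2 × 0.379 / (1 + 0.379)
       = 0.7580 / 1.3790 = 0.5497

0.55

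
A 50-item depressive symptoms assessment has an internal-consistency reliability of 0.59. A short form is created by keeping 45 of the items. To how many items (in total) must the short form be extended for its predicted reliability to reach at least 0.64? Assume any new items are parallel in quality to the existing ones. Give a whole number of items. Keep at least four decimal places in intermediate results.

First, r for the 45-item form: n = 45/50 = 0.9000, so r_45 = 0.9000·0.59/(1 + (0.9000 − 1)·0.59) = 0.5643
Then solve for n' with r_old = 0.5643, r_target = 0.64: n' = 0.64(1 − 0.5643)/[0.5643(1 − 0.64)] = 1.3726
Total items = 1.3726 × 45 = 61.77, rounded up to 62.

62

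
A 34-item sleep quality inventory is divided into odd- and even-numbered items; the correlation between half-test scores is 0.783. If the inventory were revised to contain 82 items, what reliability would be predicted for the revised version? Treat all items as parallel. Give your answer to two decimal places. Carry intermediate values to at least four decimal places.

Spearman-Brown correction (n = 2): r_full = 2·0.783/(1 + 0.783) = 0.8783
Then adjust to 82 items: n = 82/34 = 2.4118
r_new = n·r_full / (1 + (n − 1)·r_full) = 2.1183 / 2.2400 ≈ 0.9457

0.95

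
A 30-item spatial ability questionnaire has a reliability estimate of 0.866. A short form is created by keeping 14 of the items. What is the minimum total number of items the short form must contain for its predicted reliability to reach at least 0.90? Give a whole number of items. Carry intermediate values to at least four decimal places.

First, r for the 14-item form: n = 14/30 = 0.4667, so r_14 = 0.4667·0.866/(1 + (0.4667 − 1)·0.866) = 0.7510
Length factor from the short form to reach 0.90: n' = 0.90(1 − 0.7510) / [0.7510(1 − 0.90)] ≈ 2.9840
Items = 2.9840 × 14 ≈ 41.78 → 42

42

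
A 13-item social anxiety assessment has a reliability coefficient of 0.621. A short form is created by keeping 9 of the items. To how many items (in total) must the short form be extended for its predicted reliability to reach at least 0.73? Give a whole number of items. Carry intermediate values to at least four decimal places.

22

Short-form reliability: n = 9/13 = 0.6923; r_9 = n·r/(1+(n−1)r) ≈ 0.5315
Then solve for n' with r_old = 0.5315, r_target = 0.73: n' = 0.73(1 − 0.5315)/[0.5315(1 − 0.73)] = 2.3832
Total items = 2.3832 × 9 = 21.45, rounded up to 22.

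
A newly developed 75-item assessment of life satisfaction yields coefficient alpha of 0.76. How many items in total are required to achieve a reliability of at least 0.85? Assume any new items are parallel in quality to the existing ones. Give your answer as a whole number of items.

Invert Spearman-Brown to solve for n:
n = r_target (1 − r_old) / [ r_old (1 − r_target) ]
n = 0.85(1 − 0.76) / [0.76(1 − 0.85)]
  = 0.2040 / 0.1140 = 1.7895
So the test needs 1.7895 × 75 ≈ 134.21 items; rounding up, 135.

135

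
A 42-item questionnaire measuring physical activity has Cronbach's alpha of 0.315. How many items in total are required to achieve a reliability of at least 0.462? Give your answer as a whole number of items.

Spearman-Brown solved for the length factor n:
n = r_target (1 − r_old) / [ r_old (1 − r_target) ]
n = 0.462(1 − 0.315) / [0.315(1 − 0.462)]
n = 0.316470 / 0.169470 ≈ 1.8674
1.8674 × 42 = 78.43 → 79 items

79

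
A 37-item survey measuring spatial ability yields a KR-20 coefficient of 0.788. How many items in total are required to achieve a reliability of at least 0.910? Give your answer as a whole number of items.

101

n = 0.910(1 − 0.788) / [0.788(1 − 0.910)]
n = 0.192920 / 0.070920 ≈ 2.7202
2.7202 × 37 = 100.65 → 101 items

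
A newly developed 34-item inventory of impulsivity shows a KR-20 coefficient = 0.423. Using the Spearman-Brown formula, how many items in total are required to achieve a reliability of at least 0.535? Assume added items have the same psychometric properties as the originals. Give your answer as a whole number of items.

54

n = [0.535 × 0.577] / [0.423 × 0.465]
  = 0.308695 / 0.196695 = 1.5694
1.5694 × 34 = 53.36 → 54 items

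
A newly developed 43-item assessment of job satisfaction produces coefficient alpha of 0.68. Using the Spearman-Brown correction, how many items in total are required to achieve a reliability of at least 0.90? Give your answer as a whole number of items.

183

n = [0.90 × 0.32] / [0.68 × 0.10]
n = 0.2880 / 0.0680 ≈ 4.2353
4.2353 × 43 = 182.12 → 183 items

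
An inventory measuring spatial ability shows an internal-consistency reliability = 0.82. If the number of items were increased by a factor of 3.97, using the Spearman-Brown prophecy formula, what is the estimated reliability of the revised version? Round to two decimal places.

Spearman-Brown: r_new = n·r / (1 + (n − 1)·r)
r_new = (3.97 × 0.82) / (1 + (3.97 − 1) × 0.82)
     = 3.2554 / 3.4354 = 0.9476

0.95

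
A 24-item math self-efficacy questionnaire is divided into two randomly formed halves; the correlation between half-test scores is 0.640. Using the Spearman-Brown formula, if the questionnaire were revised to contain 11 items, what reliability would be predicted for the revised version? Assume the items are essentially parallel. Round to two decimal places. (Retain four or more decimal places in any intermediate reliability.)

0.62

First correct the split-half correlation to full-test reliability: r_full = 2 × 0.640 / (1 + 0.640) ≈ 0.7805
Then adjust to 11 items: n = 11/24 = 0.4583
r_new = n·r_full / (1 + (n − 1)·r_full) = 0.3577 / 0.5772 ≈ 0.6197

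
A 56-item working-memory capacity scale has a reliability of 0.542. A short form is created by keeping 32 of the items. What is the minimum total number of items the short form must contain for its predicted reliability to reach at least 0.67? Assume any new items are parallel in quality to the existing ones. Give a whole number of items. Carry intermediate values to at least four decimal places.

Short-form reliability: n = 32/56 = 0.5714; r_32 = n·r/(1+(n−1)r) ≈ 0.4034
Length factor from the short form to reach 0.67: n' = 0.67(1 − 0.4034) / [0.4034(1 − 0.67)] ≈ 3.0027
Items = 3.0027 × 32 ≈ 96.09 → 97

97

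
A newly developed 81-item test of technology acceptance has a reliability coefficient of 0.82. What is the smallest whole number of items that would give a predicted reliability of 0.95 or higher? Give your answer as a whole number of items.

n = [0.95 × 0.18] / [0.82 × 0.05]
n = 0.1710 / 0.0410 ≈ 4.1707
4.1707 × 81 = 337.83 → 338 items

338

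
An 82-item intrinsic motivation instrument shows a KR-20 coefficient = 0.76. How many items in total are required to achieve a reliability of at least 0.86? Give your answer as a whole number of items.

160

n = [0.86 × 0.24] / [0.76 × 0.14]
n = 0.2064 / 0.1064 ≈ 1.9398
Items needed = n × 82 = 1.9398 × 82 ≈ 159.06 → round up to 160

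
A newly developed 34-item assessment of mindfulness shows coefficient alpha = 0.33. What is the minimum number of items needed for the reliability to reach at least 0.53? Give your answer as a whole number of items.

78

Invert Spearman-Brown to solve for n:
n = r_target (1 − r_old) / [ r_old (1 − r_target) ]
n = 0.53(1 − 0.33) / [0.33(1 − 0.53)]
  = 0.3551 / 0.1551 = 2.2895
So the test needs 2.2895 × 34 ≈ 77.84 items; rounding up, 78.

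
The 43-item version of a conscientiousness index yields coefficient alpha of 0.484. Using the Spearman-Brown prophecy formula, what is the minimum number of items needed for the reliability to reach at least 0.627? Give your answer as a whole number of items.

Invert Spearman-Brown to solve for n:
n = r_target (1 − r_old) / [ r_old (1 − r_target) ]
n = 0.627(1 − 0.484) / [0.484(1 − 0.627)]
  = 0.323532 / 0.180532 = 1.7921
Items needed = n × 43 = 1.7921 × 43 ≈ 77.06 → round up to 78

78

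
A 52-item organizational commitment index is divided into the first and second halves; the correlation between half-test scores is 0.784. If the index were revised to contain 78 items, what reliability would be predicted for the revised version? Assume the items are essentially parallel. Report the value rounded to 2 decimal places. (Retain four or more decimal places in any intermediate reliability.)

Full-test reliability from the split-half r: r_full = 2(0.784)/(1 + 0.784) = 0.8789
Length factor from 52 to 78 items: n = 78/52 = 1.5000
r_new = n·r_full / (1 + (n − 1)·r_full) = 1.3184 / 1.4394 ≈ 0.9159

0.92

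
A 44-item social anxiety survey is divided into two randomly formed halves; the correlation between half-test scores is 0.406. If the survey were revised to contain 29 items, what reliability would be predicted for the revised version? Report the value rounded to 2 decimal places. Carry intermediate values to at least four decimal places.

0.47

Spearman-Brown correction (n = 2): r_full = 2·0.406/(1 + 0.406) = 0.5775
Length factor from 44 to 29 items: n = 29/44 = 0.6591
r_new = n·r_full / (1 + (n − 1)·r_full) = 0.3806 / 0.8031 ≈ 0.4739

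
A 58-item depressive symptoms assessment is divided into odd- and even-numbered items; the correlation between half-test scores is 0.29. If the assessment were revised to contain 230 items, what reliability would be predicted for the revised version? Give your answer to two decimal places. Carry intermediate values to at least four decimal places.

Spearman-Brown correction (n = 2): r_full = 2·0.29/(1 + 0.29) = 0.4496
Length factor from 58 to 230 items: n = 230/58 = 3.9655
r_new = n·r_full / (1 + (n − 1)·r_full) = 1.7829 / 2.3333 ≈ 0.7641

0.76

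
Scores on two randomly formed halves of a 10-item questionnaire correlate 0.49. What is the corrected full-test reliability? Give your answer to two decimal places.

Each half is half the length of the full test, so the full test is n = 2 times a half.
r_full = 2(0.49) / (1 + 0.49)
       = 0.9800 / 1.4900 = 0.6577

0.66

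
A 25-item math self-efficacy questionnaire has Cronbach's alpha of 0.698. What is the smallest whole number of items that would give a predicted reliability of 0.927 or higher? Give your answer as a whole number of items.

138

Rearranging the Spearman-Brown formula for n,
n = r*(1 − r) / [ r (1 − r*) ]
n = 0.927(1 − 0.698) / [0.698(1 − 0.927)]
  = 0.279954 / 0.050954 = 5.4942
Items needed = n × 25 = 5.4942 × 25 ≈ 137.36 → round up to 138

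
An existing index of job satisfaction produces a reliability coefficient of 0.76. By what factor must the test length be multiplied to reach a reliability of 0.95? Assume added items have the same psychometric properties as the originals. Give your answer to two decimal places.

6.00

Spearman-Brown solved for the length factor n:
n = r*(1 − r) / [ r (1 − r*) ]
n = [0.95 × 0.24] / [0.76 × 0.05]
n = 0.2280 / 0.0380 ≈ 6.0000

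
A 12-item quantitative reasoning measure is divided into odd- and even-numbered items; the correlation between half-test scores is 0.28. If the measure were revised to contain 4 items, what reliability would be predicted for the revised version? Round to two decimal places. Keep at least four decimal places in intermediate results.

0.21

Full-test reliability from the split-half r: r_full = 2(0.28)/(1 + 0.28) = 0.4375
Then adjust to 4 items: n = 4/12 = 0.3333
r_new = n·r_full / (1 + (n − 1)·r_full) = 0.1458 / 0.7083 ≈ 0.2058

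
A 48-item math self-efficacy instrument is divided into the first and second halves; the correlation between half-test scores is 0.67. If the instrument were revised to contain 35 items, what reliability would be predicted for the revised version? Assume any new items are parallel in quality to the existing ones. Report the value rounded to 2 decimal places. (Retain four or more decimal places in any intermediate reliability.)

Full-test reliability from the split-half r: r_full = 2(0.67)/(1 + 0.67) = 0.8024
Then adjust to 35 items: n = 35/48 = 0.7292
r_new = n·r_full / (1 + (n − 1)·r_full) = 0.5851 / 0.7827 ≈ 0.7475

0.75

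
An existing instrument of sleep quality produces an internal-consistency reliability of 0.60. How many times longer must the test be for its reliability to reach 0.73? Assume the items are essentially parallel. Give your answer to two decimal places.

Rearranging the Spearman-Brown formula for n,
n = r*(1 − r) / [ r (1 − r*) ]
n = [0.73 × 0.40] / [0.60 × 0.27]
  = 0.2920 / 0.1620 = 1.8025

1.80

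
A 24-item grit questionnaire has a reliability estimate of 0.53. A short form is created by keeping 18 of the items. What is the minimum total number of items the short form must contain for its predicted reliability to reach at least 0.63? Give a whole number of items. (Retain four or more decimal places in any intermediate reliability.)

37

First, r for the 18-item form: n = 18/24 = 0.7500, so r_18 = 0.7500·0.53/(1 + (0.7500 − 1)·0.53) = 0.4582
Length factor from the short form to reach 0.63: n' = 0.63(1 − 0.4582) / [0.4582(1 − 0.63)] ≈ 2.0134
Total items = 2.0134 × 18 = 36.24, rounded up to 37.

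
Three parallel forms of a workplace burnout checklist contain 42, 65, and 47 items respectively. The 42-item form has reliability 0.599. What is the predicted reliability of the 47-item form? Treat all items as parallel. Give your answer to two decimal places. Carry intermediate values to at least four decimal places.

0.63

The 65-item form is not needed; work directly from the 42-item form with n = 47/42 = 1.1190.
r_{47} = n·r / (1 + (n − 1)·r) = 0.6703 / 1.0713 ≈ 0.6257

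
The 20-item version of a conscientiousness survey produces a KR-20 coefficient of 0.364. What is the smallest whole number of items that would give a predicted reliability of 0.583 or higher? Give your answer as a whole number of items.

Rearranging the Spearman-Brown formula for n,
n = r*(1 − r) / [ r (1 − r*) ]
n = 0.583(1 − 0.364) / [0.364(1 − 0.583)]
  = 0.370788 / 0.151788 = 2.4428
So the test needs 2.4428 × 20 ≈ 48.86 items; rounding up, 49.

49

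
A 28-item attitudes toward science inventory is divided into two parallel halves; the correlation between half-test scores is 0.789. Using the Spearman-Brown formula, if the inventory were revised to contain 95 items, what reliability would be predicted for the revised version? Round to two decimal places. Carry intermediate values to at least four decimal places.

Spearman-Brown correction (n = 2): r_full = 2·0.789/(1 + 0.789) = 0.8821
Length factor from 28 to 95 items: n = 95/28 = 3.3929
r_new = n·r_full / (1 + (n − 1)·r_full) = 2.9929 / 3.1108 ≈ 0.9621

0.96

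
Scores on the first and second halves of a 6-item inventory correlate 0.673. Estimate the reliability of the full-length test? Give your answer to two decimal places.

The full test is twice the length of either half (n = 2).
r_full = 2r_hh / (1 + r_hh) = 2 × 0.673 / (1 + 0.673)
r_full = 1.3460 / 1.6730 ≈ 0.8045

0.80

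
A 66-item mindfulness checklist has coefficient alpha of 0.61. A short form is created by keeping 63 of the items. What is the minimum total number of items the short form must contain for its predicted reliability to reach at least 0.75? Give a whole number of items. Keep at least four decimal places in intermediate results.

127

Short-form reliability: n = 63/66 = 0.9545; r_63 = n·r/(1+(n−1)r) ≈ 0.5989
Then solve for n' with r_old = 0.5989, r_target = 0.75: n' = 0.75(1 − 0.5989)/[0.5989(1 − 0.75)] = 2.0092
Total items = 2.0092 × 63 = 126.58, rounded up to 127.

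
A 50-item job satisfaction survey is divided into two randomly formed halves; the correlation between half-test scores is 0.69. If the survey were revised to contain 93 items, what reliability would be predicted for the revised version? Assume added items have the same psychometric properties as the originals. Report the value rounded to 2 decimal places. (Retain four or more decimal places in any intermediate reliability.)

First correct the split-half correlation to full-test reliability: r_full = 2 × 0.69 / (1 + 0.69) ≈ 0.8166
Length factor from 50 to 93 items: n = 93/50 = 1.8600
r_new = n·r_full / (1 + (n − 1)·r_full) = 1.5189 / 1.7023 ≈ 0.8923

0.89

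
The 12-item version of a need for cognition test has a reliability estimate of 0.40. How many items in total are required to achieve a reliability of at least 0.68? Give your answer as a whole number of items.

n = 0.68(1 − 0.40) / [0.40(1 − 0.68)]
  = 0.4080 / 0.1280 = 3.1875
So the test needs 3.1875 × 12 ≈ 38.25 items; rounding up, 39.

39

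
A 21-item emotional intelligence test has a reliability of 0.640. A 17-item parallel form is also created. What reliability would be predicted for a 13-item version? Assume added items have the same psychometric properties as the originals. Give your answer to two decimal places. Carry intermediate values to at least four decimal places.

0.52

Only the ratio of lengths matters: n = 13/21 = 0.6190
r_{13} = n·r / (1 + (n − 1)·r) = 0.3962 / 0.7562 ≈ 0.5239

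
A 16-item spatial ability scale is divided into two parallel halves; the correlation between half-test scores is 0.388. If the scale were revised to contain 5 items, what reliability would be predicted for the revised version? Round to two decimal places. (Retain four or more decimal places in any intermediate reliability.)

0.28

Spearman-Brown correction (n = 2): r_full = 2·0.388/(1 + 0.388) = 0.5591
Length factor from 16 to 5 items: n = 5/16 = 0.3125
r_new = n·r_full / (1 + (n − 1)·r_full) = 0.1747 / 0.6156 ≈ 0.2838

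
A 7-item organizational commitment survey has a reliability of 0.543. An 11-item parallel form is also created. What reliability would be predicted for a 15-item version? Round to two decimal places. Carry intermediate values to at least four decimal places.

0.72

The 11-item form is not needed; work directly from the 7-item form with n = 15/7 = 2.1429.
r_{15} = n·r / (1 + (n − 1)·r) = 1.1636 / 1.6206 ≈ 0.7180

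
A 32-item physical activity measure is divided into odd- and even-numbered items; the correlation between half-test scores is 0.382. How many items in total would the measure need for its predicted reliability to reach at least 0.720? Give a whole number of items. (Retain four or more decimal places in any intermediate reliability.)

r_full = 2(0.382)/(1 + 0.382) = 0.5528
Solve Spearman-Brown for n: n = 0.720(1 − 0.5528) / [0.5528(1 − 0.720)] = 2.0802
Items = 2.0802 × 32 ≈ 66.57 → 67

67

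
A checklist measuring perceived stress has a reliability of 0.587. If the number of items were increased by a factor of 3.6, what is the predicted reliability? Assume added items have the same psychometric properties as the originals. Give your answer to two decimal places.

0.84

By Spearman-Brown, r_new = n r / (1 + (n − 1) r).
r_new = (3.6 × 0.587) / (1 + (3.6 − 1) × 0.587)
     = 2.1132 / 2.5262 = 0.8365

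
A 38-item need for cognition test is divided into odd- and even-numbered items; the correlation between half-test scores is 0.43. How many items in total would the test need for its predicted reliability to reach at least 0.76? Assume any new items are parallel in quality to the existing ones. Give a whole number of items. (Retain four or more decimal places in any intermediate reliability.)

80

r_full = 2(0.43)/(1 + 0.43) = 0.6014
n = r_tgt(1 − r_full) / [r_full(1 − r_tgt)] = 0.76 × 0.3986 / (0.6014 × 0.24) ≈ 2.0988
Items = 2.0988 × 38 ≈ 79.75 → 80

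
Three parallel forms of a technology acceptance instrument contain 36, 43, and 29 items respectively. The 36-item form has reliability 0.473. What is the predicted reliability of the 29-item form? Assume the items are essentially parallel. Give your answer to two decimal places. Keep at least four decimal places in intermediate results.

0.42

The 43-item form is not needed; work directly from the 36-item form with n = 29/36 = 0.8056.
r_{29} = n·r / (1 + (n − 1)·r) = 0.3810 / 0.9080 ≈ 0.4196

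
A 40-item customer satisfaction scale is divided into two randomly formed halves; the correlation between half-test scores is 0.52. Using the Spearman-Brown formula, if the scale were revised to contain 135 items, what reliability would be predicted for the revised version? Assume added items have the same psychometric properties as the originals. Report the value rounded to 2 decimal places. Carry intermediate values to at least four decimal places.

0.88

First correct the split-half correlation to full-test reliability: r_full = 2 × 0.52 / (1 + 0.52) ≈ 0.6842
Then adjust to 135 items: n = 135/40 = 3.3750
r_new = n·r_full / (1 + (n − 1)·r_full) = 2.3092 / 2.6250 ≈ 0.8797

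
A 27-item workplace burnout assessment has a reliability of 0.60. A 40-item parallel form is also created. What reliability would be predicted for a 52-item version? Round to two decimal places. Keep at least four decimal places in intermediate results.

Only the ratio of lengths matters: n = 52/27 = 1.9259
r_{52} = n·r / (1 + (n − 1)·r) = 1.1555 / 1.5555 ≈ 0.7428

0.74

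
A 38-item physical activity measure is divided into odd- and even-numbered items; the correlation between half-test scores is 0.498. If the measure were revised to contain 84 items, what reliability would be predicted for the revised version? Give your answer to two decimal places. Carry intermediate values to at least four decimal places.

First correct the split-half correlation to full-test reliability: r_full = 2 × 0.498 / (1 + 0.498) ≈ 0.6649
Length factor from 38 to 84 items: n = 84/38 = 2.2105
r_new = n·r_full / (1 + (n − 1)·r_full) = 1.4698 / 1.8049 ≈ 0.8143

0.81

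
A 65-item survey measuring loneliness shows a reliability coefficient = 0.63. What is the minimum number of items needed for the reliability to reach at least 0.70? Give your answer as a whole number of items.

n = 0.70(1 − 0.63) / [0.63(1 − 0.70)]
  = 0.2590 / 0.1890 = 1.3704
Items needed = n × 65 = 1.3704 × 65 ≈ 89.08 → round up to 90

90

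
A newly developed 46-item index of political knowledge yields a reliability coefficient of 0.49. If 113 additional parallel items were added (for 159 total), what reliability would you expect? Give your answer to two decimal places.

n = 159/46 = 3.4565
Spearman-Brown: r_new = n·r / (1 + (n − 1)·r)
r_new = 3.4565·0.49 / [1 + (3.4565 − 1)·0.49]
r_new = 1.6937 / 2.2037 ≈ 0.7686

0.77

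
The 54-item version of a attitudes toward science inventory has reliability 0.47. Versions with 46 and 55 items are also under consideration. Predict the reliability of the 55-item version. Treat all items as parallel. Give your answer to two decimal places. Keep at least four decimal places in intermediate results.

0.47

The 46-item form is not needed; work directly from the 54-item form with n = 55/54 = 1.0185.
r_{55} = n·r / (1 + (n − 1)·r) = 0.4787 / 1.0087 ≈ 0.4746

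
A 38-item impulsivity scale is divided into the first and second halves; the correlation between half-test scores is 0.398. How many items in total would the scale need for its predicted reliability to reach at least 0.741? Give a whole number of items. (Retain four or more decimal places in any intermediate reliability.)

r_full = 2(0.398)/(1 + 0.398) = 0.5694
n = r_tgt(1 − r_full) / [r_full(1 − r_tgt)] = 0.741 × 0.4306 / (0.5694 × 0.259) ≈ 2.1636
Required items = 2.1636 × 38 = 82.22, so 83 items.

83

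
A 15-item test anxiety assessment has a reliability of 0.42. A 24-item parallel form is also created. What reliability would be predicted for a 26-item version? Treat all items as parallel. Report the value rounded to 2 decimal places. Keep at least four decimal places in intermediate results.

0.56

The 24-item form is not needed; work directly from the 15-item form with n = 26/15 = 1.7333.
r_{26} = n·r / (1 + (n − 1)·r) = 0.7280 / 1.3080 ≈ 0.5566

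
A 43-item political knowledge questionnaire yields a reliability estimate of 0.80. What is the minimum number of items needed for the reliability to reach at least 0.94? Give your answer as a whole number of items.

169

n = 0.94 × (1 − 0.80) / [ 0.80 × (1 − 0.94) ]
  = 0.1880 / 0.0480 = 3.9167
3.9167 × 43 = 168.42 → 169 items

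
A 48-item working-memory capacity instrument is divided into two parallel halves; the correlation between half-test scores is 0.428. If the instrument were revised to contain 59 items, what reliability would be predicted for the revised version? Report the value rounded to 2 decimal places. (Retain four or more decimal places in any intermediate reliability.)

Full-test reliability from the split-half r: r_full = 2(0.428)/(1 + 0.428) = 0.5994
Then adjust to 59 items: n = 59/48 = 1.2292
r_new = n·r_full / (1 + (n − 1)·r_full) = 0.7368 / 1.1374 ≈ 0.6478

0.65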